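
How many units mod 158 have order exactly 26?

12

φ(158) = φ(2)·φ(79) = 1·78 = 78 = 2 · 3 · 13.
In a cyclic group of order 78, there are φ(d) elements of order d for each divisor d of 78, and zero for non-divisors.
26 = 2 · 13 divides 78, and φ(26) = 12.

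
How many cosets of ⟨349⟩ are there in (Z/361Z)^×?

6

ord(349) | φ(361) = φ(19^2) = 19·(19−1) = 342 = 2 · 3^2 · 19.
Divisors of 342: 1, 2, 3, 6, 9, 18, 19, 38, 57, 114, 171, 342.
Evaluate successive powers at the divisors of 342:
349^1 ≡ 349
349^2 ≡ 144
349^3 ≡ 77
349^6 ≡ 153
349^9 ≡ 229
349^18 ≡ 96
349^19 ≡ 292
349^38 ≡ 68
349^57 ≡ 1
So ord_361(349) = 57, hence |⟨349⟩| = 57.
The index is φ(361) / ord(349) = 342 / 57 = 6.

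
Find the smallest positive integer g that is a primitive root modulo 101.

2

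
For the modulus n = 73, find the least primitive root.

5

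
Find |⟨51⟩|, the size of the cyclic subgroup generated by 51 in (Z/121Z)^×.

110

Since 51 ∈ (Z/121Z)^×, its order divides φ(121) = φ(11^2) = 11·(11−1) = 110 = 2 · 5 · 11.
Divisors of 110: 1, 2, 5, 10, 11, 22, 55, 110.
Check 51^d mod 121 for each divisor in increasing order:
51^1 ≡ 51 (mod 121)
51^2 ≡ 60 (mod 121)
51^5 ≡ 43 (mod 121)
51^10 ≡ 34 (mod 121)
51^11 ≡ 40 (mod 121)
51^22 ≡ 27 (mod 121)
51^55 ≡ 120 (mod 121)
51^110 ≡ 1 (mod 121) ✓
Therefore the multiplicative order of 51 modulo 121 is 110.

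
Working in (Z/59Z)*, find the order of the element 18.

58

ord(18) | φ(59) = 59 − 1 = 58 = 2 · 29.
Divisors of 58: 1, 2, 29, 58.
Test each divisor d:
18^1 ≡ 18 (mod 59)
18^2 ≡ 29 (mod 59)
18^29 ≡ 58 (mod 59)
18^58 ≡ 1 (mod 59) ✓
Therefore the multiplicative order of 18 modulo 59 is 58.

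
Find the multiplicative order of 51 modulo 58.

14

The order of 51 must divide φ(58) = φ(2)·φ(29) = 1·28 = 28 = 2^2 · 7.
Divisors of 28: 1, 2, 4, 7, 14, 28.
Compute 51^d (mod 58) for the divisors d until we hit 1:
51^1 ≡ 51 (mod 58)
51^2 ≡ 49 (mod 58)
51^4 ≡ 23 (mod 58)
51^7 ≡ 57 (mod 58)
51^14 ≡ 1 (mod 58) ✓
Hence ord(51) = 14.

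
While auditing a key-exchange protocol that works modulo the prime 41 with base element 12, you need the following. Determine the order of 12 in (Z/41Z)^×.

The order of 12 must divide φ(41) = 41 − 1 = 40 = 2^3 · 5.
Divisors of 40: 1, 2, 4, 5, 8, 10, 20, 40.
Test each divisor d:
12^1 ≡ 12 (mod 41)
12^2 ≡ 21 (mod 41)
12^4 ≡ 31 (mod 41)
12^5 ≡ 3 (mod 41)
12^8 ≡ 18 (mod 41)
12^10 ≡ 9 (mod 41)
12^20 ≡ 40 (mod 41)
12^40 ≡ 1 (mod 41) ✓
The smallest such exponent is 40, so the order of 12 is 40.

40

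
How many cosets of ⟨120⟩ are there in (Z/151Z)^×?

ord(120) | φ(151) = 151 − 1 = 150 = 2 · 3 · 5^2.
Divisors of 150: 1, 2, 3, 5, 6, 10, 15, 25, 30, 50, 75, 150.
Compute 120^d (mod 151) for the divisors d until we hit 1:
120^1 ≡ 120 (mod 151)
120^2 ≡ 55 (mod 151)
120^3 ≡ 107 (mod 151)
120^5 ≡ 147 (mod 151)
120^6 ≡ 124 (mod 151)
120^10 ≡ 16 (mod 151)
120^15 ≡ 87 (mod 151)
120^25 ≡ 33 (mod 151)
120^30 ≡ 19 (mod 151)
120^50 ≡ 32 (mod 151)
120^75 ≡ 150 (mod 151)
120^150 ≡ 1 (mod 151) ✓
So ord_151(120) = 150, hence |⟨120⟩| = 150.
[(Z/151Z)^× : ⟨120⟩] = 150/150 = 1.

1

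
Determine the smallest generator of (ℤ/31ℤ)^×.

3

φ(31) = 31 − 1 = 30 = 2 · 3 · 5.
g is a primitive root iff g^(30/q) ≢ 1 (mod 31) for each prime q ∈ {2, 3, 5}.
g = 2: 2^15 ≡ 1 — hits 1, so not a primitive root.
g = 3: 3^15 ≡ 30; 3^10 ≡ 25; 3^6 ≡ 16 — none is 1, so 3 is a primitive root.
So 3 is the smallest generator of (Z/31Z)^×.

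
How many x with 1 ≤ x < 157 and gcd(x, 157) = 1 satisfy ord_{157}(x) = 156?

φ(157) = 157 − 1 = 156 = 2^2 · 3 · 13.
(Z/157Z)^× is cyclic (|G| = 156); a cyclic group of order m has exactly φ(d) elements of each order d | m, and none otherwise.
156 = 2^2 · 3 · 13 divides 156, and φ(156) = 48.

48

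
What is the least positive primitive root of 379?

2

φ(379) = 379 − 1 = 378 = 2 · 3^3 · 7.
g is a primitive root iff g^(378/q) ≢ 1 (mod 379) for each prime q ∈ {2, 3, 7}.
g = 2: 2^189 ≡ 378; 2^126 ≡ 327; 2^54 ≡ 125 — none is 1, so 2 is a primitive root.
So 2 is the smallest generator of (Z/379Z)^×.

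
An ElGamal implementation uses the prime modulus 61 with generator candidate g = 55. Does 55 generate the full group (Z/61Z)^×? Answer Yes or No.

φ(61) = 61 − 1 = 60 = 2^2 · 3 · 5.
Test 55^(60/q) mod 61 for each prime factor q of 60:
55^30 ≡ 60 (mod 61)  [q = 2: ≢ 1 ✓]
55^20 ≡ 47 (mod 61)  [q = 3: ≢ 1 ✓]
55^12 ≡ 20 (mod 61)  [q = 5: ≢ 1 ✓]
None equal 1, so ord_61(55) = 60: 55 is a primitive root.

Yes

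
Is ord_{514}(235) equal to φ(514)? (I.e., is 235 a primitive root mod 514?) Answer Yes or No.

φ(514) = φ(2)·φ(257) = 1·256 = 256 = 2^8.
235 is a primitive root mod 514 iff 235^(φ(514)/q) ≢ 1 for every prime q | φ(514), i.e. q ∈ {2}.
235^128 ≡ 1 (mod 514)  [q = 2: ≡ 1 ✗]
Since 235^128 ≡ 1, the order of 235 divides 128 < 256, so 235 is not a primitive root.

No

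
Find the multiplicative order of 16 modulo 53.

Since 16 ∈ (Z/53Z)^×, its order divides φ(53) = 53 − 1 = 52 = 2^2 · 13.
Divisors of 52: 1, 2, 4, 13, 26, 52.
Check 16^d mod 53 for each divisor in increasing order:
16^1 ≡ 16
16^2 ≡ 44
16^4 ≡ 28
16^13 ≡ 1
Therefore the multiplicative order of 16 modulo 53 is 13.

13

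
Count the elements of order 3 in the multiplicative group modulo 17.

φ(17) = 17 − 1 = 16 = 2^4.
(Z/17Z)^× is cyclic (|G| = 16); a cyclic group of order m has exactly φ(d) elements of each order d | m, and none otherwise.
Since 3 ∤ 16, the count is 0.

0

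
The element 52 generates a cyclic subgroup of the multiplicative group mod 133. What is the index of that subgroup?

Since 52 ∈ (Z/133Z)^×, its order divides φ(133) = φ(7·19) = (7−1)·(19−1) = 6·18 = 108 = 2^2 · 3^3.
Divisors of 108: 1, 2, 3, 4, 6, 9, 12, 18, 27, 36, 54, 108.
Compute 52^d (mod 133) for the divisors d until we hit 1:
52^1 ≡ 52 (mod 133)
52^2 ≡ 44 (mod 133)
52^3 ≡ 27 (mod 133)
52^4 ≡ 74 (mod 133)
52^6 ≡ 64 (mod 133)
52^9 ≡ 132 (mod 133)
52^12 ≡ 106 (mod 133)
52^18 ≡ 1 (mod 133) ✓
Thus |⟨52⟩| = ord(52) = 18.
The index is φ(133) / ord(52) = 108 / 18 = 6.

6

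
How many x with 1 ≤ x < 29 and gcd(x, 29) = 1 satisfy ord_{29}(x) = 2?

1

φ(29) = 29 − 1 = 28 = 2^2 · 7.
In a cyclic group of order 28, there are φ(d) elements of order d for each divisor d of 28, and zero for non-divisors.
2 | 28, and φ(2) = 2 − 1 = 1.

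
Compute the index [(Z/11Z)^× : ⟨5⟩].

2

Since 5 ∈ (Z/11Z)^×, its order divides φ(11) = 11 − 1 = 10 = 2 · 5.
Divisors of 10: 1, 2, 5, 10.
Compute 5^d (mod 11) for the divisors d until we hit 1:
5^1 ≡ 5 (mod 11)
5^2 ≡ 3 (mod 11)
5^5 ≡ 1 (mod 11) ✓
The order of 5 is 5, so the subgroup it generates has 5 elements.
The index is φ(11) / ord(5) = 10 / 5 = 2.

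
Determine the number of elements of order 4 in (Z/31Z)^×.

φ(31) = 31 − 1 = 30 = 2 · 3 · 5.
Since (Z/31Z)^× is cyclic of order 30, the number of elements of order d is φ(d) when d | 30 and 0 otherwise.
4 does not divide 30, so no element of (Z/31Z)^× has order 4.

0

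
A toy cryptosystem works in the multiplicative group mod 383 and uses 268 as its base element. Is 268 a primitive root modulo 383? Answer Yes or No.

φ(383) = 383 − 1 = 382 = 2 · 191.
It suffices to check that the order of 268 is not a proper divisor of 382: compute 268^(382/q) for q ∈ {2, 191}.
268^191 ≡ 1 (mod 383)  [q = 2: ≡ 1 ✗]
268^2 ≡ 203 (mod 383)  [q = 191: ≢ 1 ✓]
The check at q = 2 fails, so 268 generates a proper subgroup.

No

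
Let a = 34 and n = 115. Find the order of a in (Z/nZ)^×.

22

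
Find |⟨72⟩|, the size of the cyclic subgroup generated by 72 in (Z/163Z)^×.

162

By Lagrange's theorem, ord_163(72) divides φ(163) = 163 − 1 = 162 = 2 · 3^4.
Divisors of 162: 1, 2, 3, 6, 9, 18, 27, 54, 81, 162.
Compute 72^d (mod 163) for the divisors d until we hit 1:
72^1 ≡ 72 (mod 163)
72^2 ≡ 131 (mod 163)
72^3 ≡ 141 (mod 163)
72^6 ≡ 158 (mod 163)
72^9 ≡ 110 (mod 163)
72^18 ≡ 38 (mod 163)
72^27 ≡ 105 (mod 163)
72^54 ≡ 104 (mod 163)
72^81 ≡ 162 (mod 163)
72^162 ≡ 1 (mod 163) ✓
Therefore the multiplicative order of 72 modulo 163 is 162.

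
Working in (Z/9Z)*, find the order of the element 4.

ord(4) | φ(9) = φ(3^2) = 3·(3−1) = 6 = 2 · 3.
Divisors of 6: 1, 2, 3, 6.
Check 4^d mod 9 for each divisor in increasing order:
4^1 ≡ 4 (mod 9)
4^2 ≡ 7 (mod 9)
4^3 ≡ 1 (mod 9) ✓
Therefore the multiplicative order of 4 modulo 9 is 3.

3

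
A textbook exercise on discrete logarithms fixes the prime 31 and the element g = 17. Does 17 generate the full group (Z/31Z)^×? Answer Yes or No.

Yes

φ(31) = 31 − 1 = 30 = 2 · 3 · 5.
Test 17^(30/q) mod 31 for each prime factor q of 30:
17^15 ≡ 30 (mod 31)  [q = 2: ≢ 1 ✓]
17^10 ≡ 25 (mod 31)  [q = 3: ≢ 1 ✓]
17^6 ≡ 8 (mod 31)  [q = 5: ≢ 1 ✓]
All checks pass, so 17 has order 30 and is a primitive root modulo 31.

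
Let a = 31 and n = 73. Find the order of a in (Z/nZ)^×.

72

By Lagrange's theorem, ord_73(31) divides φ(73) = 73 − 1 = 72 = 2^3 · 3^2.
Divisors of 72: 1, 2, 3, 4, 6, 8, 9, 12, 18, 24, 36, 72.
Check 31^d mod 73 for each divisor in increasing order:
31^1 ≡ 31 (mod 73)
31^2 ≡ 12 (mod 73)
31^3 ≡ 7 (mod 73)
31^4 ≡ 71 (mod 73)
31^6 ≡ 49 (mod 73)
31^8 ≡ 4 (mod 73)
31^9 ≡ 51 (mod 73)
31^12 ≡ 65 (mod 73)
31^18 ≡ 46 (mod 73)
31^24 ≡ 64 (mod 73)
31^36 ≡ 72 (mod 73)
31^72 ≡ 1 (mod 73) ✓
Hence ord(31) = 72.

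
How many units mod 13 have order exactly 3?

2

φ(13) = 13 − 1 = 12 = 2^2 · 3.
Since (Z/13Z)^× is cyclic of order 12, the number of elements of order d is φ(d) when d | 12 and 0 otherwise.
3 | 12, and φ(3) = 3 − 1 = 2.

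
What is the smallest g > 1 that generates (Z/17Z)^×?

φ(17) = 17 − 1 = 16 = 2^4.
g is a primitive root iff g^(16/q) ≢ 1 (mod 17) for each prime q ∈ {2}.
g = 2: 2^8 ≡ 1 — hits 1, so not a primitive root.
g = 3: 3^8 ≡ 16 — none is 1, so 3 is a primitive root.
The smallest primitive root modulo 17 is 3.

3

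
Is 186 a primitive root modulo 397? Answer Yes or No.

φ(397) = 397 − 1 = 396 = 2^2 · 3^2 · 11.
It suffices to check that the order of 186 is not a proper divisor of 396: compute 186^(396/q) for q ∈ {2, 3, 11}.
186^198 ≡ 396 (mod 397)  [q = 2: ≢ 1 ✓]
186^132 ≡ 34 (mod 397)  [q = 3: ≢ 1 ✓]
186^36 ≡ 290 (mod 397)  [q = 11: ≢ 1 ✓]
None equal 1, so ord_397(186) = 396: 186 is a primitive root.

Yes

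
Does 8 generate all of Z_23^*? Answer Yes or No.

φ(23) = 23 − 1 = 22 = 2 · 11.
Test 8^(22/q) mod 23 for each prime factor q of 22:
8^11 ≡ 1 (mod 23)  [q = 2: ≡ 1 ✗]
8^2 ≡ 18 (mod 23)  [q = 11: ≢ 1 ✓]
8^11 ≡ 1 shows ord(8) | 11, strictly less than φ(23); not a primitive root.

No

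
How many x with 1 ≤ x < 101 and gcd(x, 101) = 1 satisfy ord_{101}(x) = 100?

40

φ(101) = 101 − 1 = 100 = 2^2 · 5^2.
In a cyclic group of order 100, there are φ(d) elements of order d for each divisor d of 100, and zero for non-divisors.
100 = 2^2 · 5^2 divides 100, and φ(100) = 40.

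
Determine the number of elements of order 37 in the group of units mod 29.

0

φ(29) = 29 − 1 = 28 = 2^2 · 7.
Since (Z/29Z)^× is cyclic of order 28, the number of elements of order d is φ(d) when d | 28 and 0 otherwise.
37 does not divide 28, so no element of (Z/29Z)^× has order 37.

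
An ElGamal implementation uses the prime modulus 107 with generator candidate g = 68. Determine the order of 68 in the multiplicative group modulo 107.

The order of 68 must divide φ(107) = 107 − 1 = 106 = 2 · 53.
Divisors of 106: 1, 2, 53, 106.
Compute 68^d (mod 107) for the divisors d until we hit 1:
68^1 ≡ 68 (mod 107)
68^2 ≡ 23 (mod 107)
68^53 ≡ 106 (mod 107)
68^106 ≡ 1 (mod 107) ✓
So ord_107(68) = 106.

106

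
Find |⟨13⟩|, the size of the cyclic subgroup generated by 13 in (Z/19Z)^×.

18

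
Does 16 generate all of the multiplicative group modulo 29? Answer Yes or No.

No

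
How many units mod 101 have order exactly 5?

4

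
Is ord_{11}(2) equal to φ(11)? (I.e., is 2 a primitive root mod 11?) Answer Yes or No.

φ(11) = 11 − 1 = 10 = 2 · 5.
An element g generates (Z/11Z)^× iff g^(10/q) ≢ 1 (mod 11) for each prime q ∈ {2, 5}.
2^5 ≡ 10 (mod 11)  [q = 2: ≢ 1 ✓]
2^2 ≡ 4 (mod 11)  [q = 5: ≢ 1 ✓]
Every test exponent gives a nontrivial residue, hence 2 generates the full group.

Yes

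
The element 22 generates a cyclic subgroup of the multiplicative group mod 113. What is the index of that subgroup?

2

By Lagrange's theorem, ord_113(22) divides φ(113) = 113 − 1 = 112 = 2^4 · 7.
Divisors of 112: 1, 2, 4, 7, 8, 14, 16, 28, 56, 112.
Check 22^d mod 113 for each divisor in increasing order:
22^1 ≡ 22
22^2 ≡ 32
22^4 ≡ 7
22^7 ≡ 69
22^8 ≡ 49
22^14 ≡ 15
22^16 ≡ 28
22^28 ≡ 112
22^56 ≡ 1
The order of 22 is 56, so the subgroup it generates has 56 elements.
[(Z/113Z)^× : ⟨22⟩] = 112/56 = 2.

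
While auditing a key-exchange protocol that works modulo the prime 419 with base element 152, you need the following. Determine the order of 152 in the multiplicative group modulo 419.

11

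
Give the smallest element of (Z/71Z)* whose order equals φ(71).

7

φ(71) = 71 − 1 = 70 = 2 · 5 · 7.
Test candidates g = 2, 3, … against the prime factors q ∈ {2, 5, 7} of φ(71): g is a generator iff g^(70/q) ≢ 1 for every such q.
g = 2: 2^35 ≡ 1 — hits 1, so not a primitive root.
g = 3: 3^35 ≡ 1 — hits 1, so not a primitive root.
g = 4: 4^35 ≡ 1 — hits 1, so not a primitive root.
g = 5: 5^35 ≡ 1 — hits 1, so not a primitive root.
g = 6: 6^35 ≡ 1 — hits 1, so not a primitive root.
g = 7: 7^35 ≡ 70; 7^14 ≡ 54; 7^10 ≡ 45 — none is 1, so 7 is a primitive root.
Hence the least primitive root of 71 is 7.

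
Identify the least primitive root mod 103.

5

φ(103) = 103 − 1 = 102 = 2 · 3 · 17.
g is a primitive root iff g^(102/q) ≢ 1 (mod 103) for each prime q ∈ {2, 3, 17}.
g = 2: 2^51 ≡ 1 — hits 1, so not a primitive root.
g = 3: 3^51 ≡ 102; 3^34 ≡ 1 — hits 1, so not a primitive root.
g = 4: 4^51 ≡ 1 — hits 1, so not a primitive root.
g = 5: 5^51 ≡ 102; 5^34 ≡ 56; 5^6 ≡ 72 — none is 1, so 5 is a primitive root.
So 5 is the smallest generator of (Z/103Z)^×.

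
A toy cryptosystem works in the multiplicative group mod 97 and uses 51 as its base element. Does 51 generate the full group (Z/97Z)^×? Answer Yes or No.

φ(97) = 97 − 1 = 96 = 2^5 · 3.
An element g generates (Z/97Z)^× iff g^(96/q) ≢ 1 (mod 97) for each prime q ∈ {2, 3}.
51^48 ≡ 96 (mod 97)  [q = 2: ≢ 1 ✓]
51^32 ≡ 1 (mod 97)  [q = 3: ≡ 1 ✗]
51^32 ≡ 1 shows ord(51) | 32, strictly less than φ(97); not a primitive root.

No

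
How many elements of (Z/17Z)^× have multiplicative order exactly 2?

φ(17) = 17 − 1 = 16 = 2^4.
In a cyclic group of order 16, there are φ(d) elements of order d for each divisor d of 16, and zero for non-divisors.
2 | 16, and φ(2) = 2 − 1 = 1.

1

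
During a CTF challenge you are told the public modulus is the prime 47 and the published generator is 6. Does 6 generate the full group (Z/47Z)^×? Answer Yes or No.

No

φ(47) = 47 − 1 = 46 = 2 · 23.
An element g generates (Z/47Z)^× iff g^(46/q) ≢ 1 (mod 47) for each prime q ∈ {2, 23}.
6^23 ≡ 1 (mod 47)  [q = 2: ≡ 1 ✗]
6^2 ≡ 36 (mod 47)  [q = 23: ≢ 1 ✓]
Since 6^23 ≡ 1, the order of 6 divides 23 < 46, so 6 is not a primitive root.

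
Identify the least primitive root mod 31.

φ(31) = 31 − 1 = 30 = 2 · 3 · 5.
g is a primitive root iff g^(30/q) ≢ 1 (mod 31) for each prime q ∈ {2, 3, 5}.
g = 2: 2^15 ≡ 1 — hits 1, so not a primitive root.
g = 3: 3^15 ≡ 30; 3^10 ≡ 25; 3^6 ≡ 16 — none is 1, so 3 is a primitive root.
So 3 is the smallest generator of (Z/31Z)^×.

3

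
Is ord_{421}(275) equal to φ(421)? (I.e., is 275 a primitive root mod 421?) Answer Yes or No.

No

φ(421) = 421 − 1 = 420 = 2^2 · 3 · 5 · 7.
275 is a primitive root mod 421 iff 275^(φ(421)/q) ≢ 1 for every prime q | φ(421), i.e. q ∈ {2, 3, 5, 7}.
275^210 ≡ 1 (mod 421)  [q = 2: ≡ 1 ✗]
275^140 ≡ 20 (mod 421)  [q = 3: ≢ 1 ✓]
275^84 ≡ 377 (mod 421)  [q = 5: ≢ 1 ✓]
275^60 ≡ 370 (mod 421)  [q = 7: ≢ 1 ✓]
The check at q = 2 fails, so 275 generates a proper subgroup.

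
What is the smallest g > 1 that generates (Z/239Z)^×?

7

φ(239) = 239 − 1 = 238 = 2 · 7 · 17.
Test candidates g = 2, 3, … against the prime factors q ∈ {2, 7, 17} of φ(239): g is a generator iff g^(238/q) ≢ 1 for every such q.
g = 2: 2^119 ≡ 1 — hits 1, so not a primitive root.
g = 3: 3^119 ≡ 1 — hits 1, so not a primitive root.
g = 4: 4^119 ≡ 1 — hits 1, so not a primitive root.
g = 5: 5^119 ≡ 1 — hits 1, so not a primitive root.
g = 6: 6^119 ≡ 1 — hits 1, so not a primitive root.
g = 7: 7^119 ≡ 238; 7^34 ≡ 24; 7^14 ≡ 211 — none is 1, so 7 is a primitive root.
So 7 is the smallest generator of (Z/239Z)^×.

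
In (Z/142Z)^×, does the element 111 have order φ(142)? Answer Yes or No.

φ(142) = φ(2)·φ(71) = 1·70 = 70 = 2 · 5 · 7.
It suffices to check that the order of 111 is not a proper divisor of 70: compute 111^(70/q) for q ∈ {2, 5, 7}.
111^35 ≡ 1 (mod 142)  [q = 2: ≡ 1 ✗]
111^14 ≡ 125 (mod 142)  [q = 5: ≢ 1 ✓]
111^10 ≡ 91 (mod 142)  [q = 7: ≢ 1 ✓]
Since 111^35 ≡ 1, the order of 111 divides 35 < 70, so 111 is not a primitive root.

No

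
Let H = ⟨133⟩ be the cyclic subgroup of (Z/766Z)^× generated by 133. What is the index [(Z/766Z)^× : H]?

ord(133) | φ(766) = φ(2)·φ(383) = 1·382 = 382 = 2 · 191.
Divisors of 382: 1, 2, 191, 382.
Evaluate successive powers at the divisors of 382:
133^1 ≡ 133 (mod 766)
133^2 ≡ 71 (mod 766)
133^191 ≡ 1 (mod 766) ✓
So ord_766(133) = 191, hence |⟨133⟩| = 191.
The index is φ(766) / ord(133) = 382 / 191 = 2.

2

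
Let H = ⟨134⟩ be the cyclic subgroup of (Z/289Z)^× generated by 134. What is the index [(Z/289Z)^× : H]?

The order of 134 must divide φ(289) = φ(17^2) = 17·(17−1) = 272 = 2^4 · 17.
Divisors of 272: 1, 2, 4, 8, 16, 17, 34, 68, 136, 272.
Evaluate successive powers at the divisors of 272:
134^1 ≡ 134
134^2 ≡ 38
134^4 ≡ 288
134^8 ≡ 1
The order of 134 is 8, so the subgroup it generates has 8 elements.
[(Z/289Z)^× : ⟨134⟩] = 272/8 = 34.

34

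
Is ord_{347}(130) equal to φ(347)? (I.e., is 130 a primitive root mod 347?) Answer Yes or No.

No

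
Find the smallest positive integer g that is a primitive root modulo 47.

5

φ(47) = 47 − 1 = 46 = 2 · 23.
g is a primitive root iff g^(46/q) ≢ 1 (mod 47) for each prime q ∈ {2, 23}.
g = 2: 2^23 ≡ 1 — hits 1, so not a primitive root.
g = 3: 3^23 ≡ 1 — hits 1, so not a primitive root.
g = 4: 4^23 ≡ 1 — hits 1, so not a primitive root.
g = 5: 5^23 ≡ 46; 5^2 ≡ 25 — none is 1, so 5 is a primitive root.
The smallest primitive root modulo 47 is 5.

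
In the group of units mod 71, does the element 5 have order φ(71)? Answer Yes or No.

No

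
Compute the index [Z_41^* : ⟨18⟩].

8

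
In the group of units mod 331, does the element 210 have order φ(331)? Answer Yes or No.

Yes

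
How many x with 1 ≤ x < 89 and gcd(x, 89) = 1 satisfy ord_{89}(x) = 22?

φ(89) = 89 − 1 = 88 = 2^3 · 11.
(Z/89Z)^× is cyclic (|G| = 88); a cyclic group of order m has exactly φ(d) elements of each order d | m, and none otherwise.
22 = 2 · 11 divides 88, and φ(22) = 10.

10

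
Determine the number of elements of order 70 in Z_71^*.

φ(71) = 71 − 1 = 70 = 2 · 5 · 7.
Since (Z/71Z)^× is cyclic of order 70, the number of elements of order d is φ(d) when d | 70 and 0 otherwise.
70 = 2 · 5 · 7 divides 70, and φ(70) = 24.

24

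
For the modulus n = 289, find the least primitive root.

3

φ(289) = φ(17^2) = 17·(17−1) = 272 = 2^4 · 17.
Test candidates g = 2, 3, … against the prime factors q ∈ {2, 17} of φ(289): g is a generator iff g^(272/q) ≢ 1 for every such q.
g = 2: 2^136 ≡ 1 — hits 1, so not a primitive root.
g = 3: 3^136 ≡ 288; 3^16 ≡ 171 — none is 1, so 3 is a primitive root.
The smallest primitive root modulo 289 is 3.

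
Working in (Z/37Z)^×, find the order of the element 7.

9

ord(7) | φ(37) = 37 − 1 = 36 = 2^2 · 3^2.
Divisors of 36: 1, 2, 3, 4, 6, 9, 12, 18, 36.
Evaluate successive powers at the divisors of 36:
7^1 ≡ 7 (mod 37)
7^2 ≡ 12 (mod 37)
7^3 ≡ 10 (mod 37)
7^4 ≡ 33 (mod 37)
7^6 ≡ 26 (mod 37)
7^9 ≡ 1 (mod 37) ✓
The smallest such exponent is 9, so the order of 7 is 9.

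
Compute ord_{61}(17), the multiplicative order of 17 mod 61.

The order of 17 must divide φ(61) = 61 − 1 = 60 = 2^2 · 3 · 5.
Divisors of 60: 1, 2, 3, 4, 5, 6, 10, 12, 15, 20, 30, 60.
Check 17^d mod 61 for each divisor in increasing order:
17^1 ≡ 17 (mod 61)
17^2 ≡ 45 (mod 61)
17^3 ≡ 33 (mod 61)
17^4 ≡ 12 (mod 61)
17^5 ≡ 21 (mod 61)
17^6 ≡ 52 (mod 61)
17^10 ≡ 14 (mod 61)
17^12 ≡ 20 (mod 61)
17^15 ≡ 50 (mod 61)
17^20 ≡ 13 (mod 61)
17^30 ≡ 60 (mod 61)
17^60 ≡ 1 (mod 61) ✓
The smallest such exponent is 60, so the order of 17 is 60.

60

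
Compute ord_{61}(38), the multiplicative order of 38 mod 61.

20

By Lagrange's theorem, ord_61(38) divides φ(61) = 61 − 1 = 60 = 2^2 · 3 · 5.
Divisors of 60: 1, 2, 3, 4, 5, 6, 10, 12, 15, 20, 30, 60.
Compute 38^d (mod 61) for the divisors d until we hit 1:
38^1 ≡ 38 (mod 61)
38^2 ≡ 41 (mod 61)
38^3 ≡ 33 (mod 61)
38^4 ≡ 34 (mod 61)
38^5 ≡ 11 (mod 61)
38^6 ≡ 52 (mod 61)
38^10 ≡ 60 (mod 61)
38^12 ≡ 20 (mod 61)
38^15 ≡ 50 (mod 61)
38^20 ≡ 1 (mod 61) ✓
So ord_61(38) = 20.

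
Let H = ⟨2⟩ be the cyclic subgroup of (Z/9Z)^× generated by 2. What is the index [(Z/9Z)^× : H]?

By Lagrange's theorem, ord_9(2) divides φ(9) = φ(3^2) = 3·(3−1) = 6 = 2 · 3.
Divisors of 6: 1, 2, 3, 6.
Check 2^d mod 9 for each divisor in increasing order:
2^1 ≡ 2 (mod 9)
2^2 ≡ 4 (mod 9)
2^3 ≡ 8 (mod 9)
2^6 ≡ 1 (mod 9) ✓
So ord_9(2) = 6, hence |⟨2⟩| = 6.
[(Z/9Z)^× : ⟨2⟩] = 6/6 = 1.

1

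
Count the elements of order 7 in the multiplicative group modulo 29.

6

φ(29) = 29 − 1 = 28 = 2^2 · 7.
Since (Z/29Z)^× is cyclic of order 28, the number of elements of order d is φ(d) when d | 28 and 0 otherwise.
7 | 28, and φ(7) = 7 − 1 = 6.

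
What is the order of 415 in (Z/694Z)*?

346

The order of 415 must divide φ(694) = φ(2)·φ(347) = 1·346 = 346 = 2 · 173.
Divisors of 346: 1, 2, 173, 346.
Check 415^d mod 694 for each divisor in increasing order:
415^1 ≡ 415 (mod 694)
415^2 ≡ 113 (mod 694)
415^173 ≡ 693 (mod 694)
415^346 ≡ 1 (mod 694) ✓
The smallest such exponent is 346, so the order of 415 is 346.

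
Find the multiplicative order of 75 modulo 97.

4

Since 75 ∈ (Z/97Z)^×, its order divides φ(97) = 97 − 1 = 96 = 2^5 · 3.
Divisors of 96: 1, 2, 3, 4, 6, 8, 12, 16, 24, 32, 48, 96.
Test each divisor d:
75^1 ≡ 75 (mod 97)
75^2 ≡ 96 (mod 97)
75^3 ≡ 22 (mod 97)
75^4 ≡ 1 (mod 97) ✓
So ord_97(75) = 4.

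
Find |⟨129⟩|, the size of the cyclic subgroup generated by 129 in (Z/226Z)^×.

7

ord(129) | φ(226) = φ(2)·φ(113) = 1·112 = 112 = 2^4 · 7.
Divisors of 112: 1, 2, 4, 7, 8, 14, 16, 28, 56, 112.
Evaluate successive powers at the divisors of 112:
129^1 ≡ 129
129^2 ≡ 143
129^4 ≡ 109
129^7 ≡ 1
The smallest such exponent is 7, so the order of 129 is 7.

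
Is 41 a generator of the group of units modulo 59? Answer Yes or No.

No

φ(59) = 59 − 1 = 58 = 2 · 29.
An element g generates (Z/59Z)^× iff g^(58/q) ≢ 1 (mod 59) for each prime q ∈ {2, 29}.
41^29 ≡ 1 (mod 59)  [q = 2: ≡ 1 ✗]
41^2 ≡ 29 (mod 59)  [q = 29: ≢ 1 ✓]
The check at q = 2 fails, so 41 generates a proper subgroup.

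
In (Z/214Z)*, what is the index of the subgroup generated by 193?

2

The order of 193 must divide φ(214) = φ(2)·φ(107) = 1·106 = 106 = 2 · 53.
Divisors of 106: 1, 2, 53, 106.
Test each divisor d:
193^1 ≡ 193 (mod 214)
193^2 ≡ 13 (mod 214)
193^53 ≡ 1 (mod 214) ✓
So ord_214(193) = 53, hence |⟨193⟩| = 53.
[(Z/214Z)^× : ⟨193⟩] = 106/53 = 2.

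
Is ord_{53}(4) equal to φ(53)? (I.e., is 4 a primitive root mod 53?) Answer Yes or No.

φ(53) = 53 − 1 = 52 = 2^2 · 13.
It suffices to check that the order of 4 is not a proper divisor of 52: compute 4^(52/q) for q ∈ {2, 13}.
4^26 ≡ 1 (mod 53)  [q = 2: ≡ 1 ✗]
4^4 ≡ 44 (mod 53)  [q = 13: ≢ 1 ✓]
The check at q = 2 fails, so 4 generates a proper subgroup.

No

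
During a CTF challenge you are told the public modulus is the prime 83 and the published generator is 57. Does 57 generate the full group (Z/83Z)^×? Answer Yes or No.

φ(83) = 83 − 1 = 82 = 2 · 41.
An element g generates (Z/83Z)^× iff g^(82/q) ≢ 1 (mod 83) for each prime q ∈ {2, 41}.
57^41 ≡ 82 (mod 83)  [q = 2: ≢ 1 ✓]
57^2 ≡ 12 (mod 83)  [q = 41: ≢ 1 ✓]
All checks pass, so 57 has order 82 and is a primitive root modulo 83.

Yes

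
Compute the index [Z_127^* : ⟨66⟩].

3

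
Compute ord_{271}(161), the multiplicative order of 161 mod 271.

270

By Lagrange's theorem, ord_271(161) divides φ(271) = 271 − 1 = 270 = 2 · 3^3 · 5.
Divisors of 270: 1, 2, 3, 5, 6, 9, 10, 15, 18, 27, 30, 45, 54, 90, 135, 270.
Check 161^d mod 271 for each divisor in increasing order:
161^1 ≡ 161
161^2 ≡ 176
161^3 ≡ 152
161^5 ≡ 194
161^6 ≡ 69
161^9 ≡ 190
161^10 ≡ 238
161^15 ≡ 102
161^18 ≡ 57
161^27 ≡ 261
161^30 ≡ 106
161^45 ≡ 243
161^54 ≡ 100
161^90 ≡ 242
161^135 ≡ 270
161^270 ≡ 1
Therefore the multiplicative order of 161 modulo 271 is 270.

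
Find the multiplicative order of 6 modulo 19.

9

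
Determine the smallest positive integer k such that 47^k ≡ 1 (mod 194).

8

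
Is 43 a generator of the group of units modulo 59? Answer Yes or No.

Yes

φ(59) = 59 − 1 = 58 = 2 · 29.
It suffices to check that the order of 43 is not a proper divisor of 58: compute 43^(58/q) for q ∈ {2, 29}.
43^29 ≡ 58 (mod 59)  [q = 2: ≢ 1 ✓]
43^2 ≡ 20 (mod 59)  [q = 29: ≢ 1 ✓]
All checks pass, so 43 has order 58 and is a primitive root modulo 59.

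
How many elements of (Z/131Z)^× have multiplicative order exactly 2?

φ(131) = 131 − 1 = 130 = 2 · 5 · 13.
Since (Z/131Z)^× is cyclic of order 130, the number of elements of order d is φ(d) when d | 130 and 0 otherwise.
2 | 130, and φ(2) = 2 − 1 = 1.

1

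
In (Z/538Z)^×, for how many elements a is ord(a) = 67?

66

φ(538) = φ(2)·φ(269) = 1·268 = 268 = 2^2 · 67.
(Z/538Z)^× is cyclic (|G| = 268); a cyclic group of order m has exactly φ(d) elements of each order d | m, and none otherwise.
67 | 268, and φ(67) = 67 − 1 = 66.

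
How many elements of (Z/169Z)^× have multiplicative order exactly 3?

φ(169) = φ(13^2) = 13·(13−1) = 156 = 2^2 · 3 · 13.
Since (Z/169Z)^× is cyclic of order 156, the number of elements of order d is φ(d) when d | 156 and 0 otherwise.
3 | 156, and φ(3) = 3 − 1 = 2.

2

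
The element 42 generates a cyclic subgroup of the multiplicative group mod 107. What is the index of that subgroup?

By Lagrange's theorem, ord_107(42) divides φ(107) = 107 − 1 = 106 = 2 · 53.
Divisors of 106: 1, 2, 53, 106.
Evaluate successive powers at the divisors of 106:
42^1 ≡ 42 (mod 107)
42^2 ≡ 52 (mod 107)
42^53 ≡ 1 (mod 107) ✓
So ord_107(42) = 53, hence |⟨42⟩| = 53.
The index is φ(107) / ord(42) = 106 / 53 = 2.

2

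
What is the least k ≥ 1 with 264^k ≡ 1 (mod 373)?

62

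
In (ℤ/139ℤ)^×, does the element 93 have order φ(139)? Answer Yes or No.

Yes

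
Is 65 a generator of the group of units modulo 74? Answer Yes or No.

No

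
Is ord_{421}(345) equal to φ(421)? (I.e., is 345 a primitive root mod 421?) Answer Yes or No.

Yes

φ(421) = 421 − 1 = 420 = 2^2 · 3 · 5 · 7.
It suffices to check that the order of 345 is not a proper divisor of 420: compute 345^(420/q) for q ∈ {2, 3, 5, 7}.
345^210 ≡ 420 (mod 421)  [q = 2: ≢ 1 ✓]
345^140 ≡ 20 (mod 421)  [q = 3: ≢ 1 ✓]
345^84 ≡ 252 (mod 421)  [q = 5: ≢ 1 ✓]
345^60 ≡ 370 (mod 421)  [q = 7: ≢ 1 ✓]
Every test exponent gives a nontrivial residue, hence 345 generates the full group.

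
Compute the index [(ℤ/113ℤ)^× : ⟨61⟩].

Since 61 ∈ (Z/113Z)^×, its order divides φ(113) = 113 − 1 = 112 = 2^4 · 7.
Divisors of 112: 1, 2, 4, 7, 8, 14, 16, 28, 56, 112.
Compute 61^d (mod 113) for the divisors d until we hit 1:
61^1 ≡ 61 (mod 113)
61^2 ≡ 105 (mod 113)
61^4 ≡ 64 (mod 113)
61^7 ≡ 69 (mod 113)
61^8 ≡ 28 (mod 113)
61^14 ≡ 15 (mod 113)
61^16 ≡ 106 (mod 113)
61^28 ≡ 112 (mod 113)
61^56 ≡ 1 (mod 113) ✓
Thus |⟨61⟩| = ord(61) = 56.
[(Z/113Z)^× : ⟨61⟩] = 112/56 = 2.

2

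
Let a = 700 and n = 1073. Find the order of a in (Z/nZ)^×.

ord(700) | φ(1073) = φ(29·37) = (29−1)·(37−1) = 28·36 = 1008 = 2^4 · 3^2 · 7.
Divisors of 1008: 1, 2, 3, 4, 6, 7, 8, 9, 12, 14, 16, 18, 21, 24, 28, 36, 42, 48, 56, 63, 72, 84, 112, 126, 144, 168, 252, 336, 504, 1008.
Check 700^d mod 1073 for each divisor in increasing order:
700^1 ≡ 700 (mod 1073)
700^2 ≡ 712 (mod 1073)
700^3 ≡ 528 (mod 1073)
700^4 ≡ 488 (mod 1073)
700^6 ≡ 877 (mod 1073)
700^7 ≡ 144 (mod 1073)
700^8 ≡ 1011 (mod 1073)
700^9 ≡ 593 (mod 1073)
700^12 ≡ 861 (mod 1073)
700^14 ≡ 349 (mod 1073)
700^16 ≡ 625 (mod 1073)
700^18 ≡ 778 (mod 1073)
700^21 ≡ 898 (mod 1073)
700^24 ≡ 951 (mod 1073)
700^28 ≡ 552 (mod 1073)
700^36 ≡ 112 (mod 1073)
700^42 ≡ 581 (mod 1073)
700^48 ≡ 935 (mod 1073)
700^56 ≡ 1045 (mod 1073)
700^63 ≡ 260 (mod 1073)
700^72 ≡ 741 (mod 1073)
700^84 ≡ 639 (mod 1073)
700^112 ≡ 784 (mod 1073)
700^126 ≡ 1 (mod 1073) ✓
Therefore the multiplicative order of 700 modulo 1073 is 126.

126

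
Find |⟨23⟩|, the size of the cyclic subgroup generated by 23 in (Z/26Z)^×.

6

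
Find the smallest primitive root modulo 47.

5

φ(47) = 47 − 1 = 46 = 2 · 23.
g is a primitive root iff g^(46/q) ≢ 1 (mod 47) for each prime q ∈ {2, 23}.
g = 2: 2^23 ≡ 1 — hits 1, so not a primitive root.
g = 3: 3^23 ≡ 1 — hits 1, so not a primitive root.
g = 4: 4^23 ≡ 1 — hits 1, so not a primitive root.
g = 5: 5^23 ≡ 46; 5^2 ≡ 25 — none is 1, so 5 is a primitive root.
The smallest primitive root modulo 47 is 5.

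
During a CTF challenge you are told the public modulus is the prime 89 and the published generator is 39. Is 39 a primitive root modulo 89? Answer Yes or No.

No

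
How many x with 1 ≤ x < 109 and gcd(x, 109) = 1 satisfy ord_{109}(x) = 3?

φ(109) = 109 − 1 = 108 = 2^2 · 3^3.
Since (Z/109Z)^× is cyclic of order 108, the number of elements of order d is φ(d) when d | 108 and 0 otherwise.
3 | 108, and φ(3) = 3 − 1 = 2.

2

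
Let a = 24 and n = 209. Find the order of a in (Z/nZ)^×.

ord(24) | φ(209) = φ(11·19) = (11−1)·(19−1) = 10·18 = 180 = 2^2 · 3^2 · 5.
Divisors of 180: 1, 2, 3, 4, 5, 6, 9, 10, 12, 15, 18, 20, 30, 36, 45, 60, 90, 180.
Check 24^d mod 209 for each divisor in increasing order:
24^1 ≡ 24 (mod 209)
24^2 ≡ 158 (mod 209)
24^3 ≡ 30 (mod 209)
24^4 ≡ 93 (mod 209)
24^5 ≡ 142 (mod 209)
24^6 ≡ 64 (mod 209)
24^9 ≡ 39 (mod 209)
24^10 ≡ 100 (mod 209)
24^12 ≡ 125 (mod 209)
24^15 ≡ 197 (mod 209)
24^18 ≡ 58 (mod 209)
24^20 ≡ 177 (mod 209)
24^30 ≡ 144 (mod 209)
24^36 ≡ 20 (mod 209)
24^45 ≡ 153 (mod 209)
24^60 ≡ 45 (mod 209)
24^90 ≡ 1 (mod 209) ✓
Therefore the multiplicative order of 24 modulo 209 is 90.

90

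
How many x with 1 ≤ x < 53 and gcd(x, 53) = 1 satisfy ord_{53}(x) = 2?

1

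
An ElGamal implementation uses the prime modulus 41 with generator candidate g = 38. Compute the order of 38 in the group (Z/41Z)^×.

8

Since 38 ∈ (Z/41Z)^×, its order divides φ(41) = 41 − 1 = 40 = 2^3 · 5.
Divisors of 40: 1, 2, 4, 5, 8, 10, 20, 40.
Test each divisor d:
38^1 ≡ 38 (mod 41)
38^2 ≡ 9 (mod 41)
38^4 ≡ 40 (mod 41)
38^5 ≡ 3 (mod 41)
38^8 ≡ 1 (mod 41) ✓
The smallest such exponent is 8, so the order of 38 is 8.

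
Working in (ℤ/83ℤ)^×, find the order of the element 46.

82

The order of 46 must divide φ(83) = 83 − 1 = 82 = 2 · 41.
Divisors of 82: 1, 2, 41, 82.
Compute 46^d (mod 83) for the divisors d until we hit 1:
46^1 ≡ 46 (mod 83)
46^2 ≡ 41 (mod 83)
46^41 ≡ 82 (mod 83)
46^82 ≡ 1 (mod 83) ✓
Hence ord(46) = 82.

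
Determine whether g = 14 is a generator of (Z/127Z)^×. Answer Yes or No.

φ(127) = 127 − 1 = 126 = 2 · 3^2 · 7.
14 is a primitive root mod 127 iff 14^(φ(127)/q) ≢ 1 for every prime q | φ(127), i.e. q ∈ {2, 3, 7}.
14^63 ≡ 126 (mod 127)  [q = 2: ≢ 1 ✓]
14^42 ≡ 107 (mod 127)  [q = 3: ≢ 1 ✓]
14^18 ≡ 8 (mod 127)  [q = 7: ≢ 1 ✓]
All checks pass, so 14 has order 126 and is a primitive root modulo 127.

Yes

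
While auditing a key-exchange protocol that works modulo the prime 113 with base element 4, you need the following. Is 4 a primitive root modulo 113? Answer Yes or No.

φ(113) = 113 − 1 = 112 = 2^4 · 7.
An element g generates (Z/113Z)^× iff g^(112/q) ≢ 1 (mod 113) for each prime q ∈ {2, 7}.
4^56 ≡ 1 (mod 113)  [q = 2: ≡ 1 ✗]
4^16 ≡ 16 (mod 113)  [q = 7: ≢ 1 ✓]
4^56 ≡ 1 shows ord(4) | 56, strictly less than φ(113); not a primitive root.

No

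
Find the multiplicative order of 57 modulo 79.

26

The order of 57 must divide φ(79) = 79 − 1 = 78 = 2 · 3 · 13.
Divisors of 78: 1, 2, 3, 6, 13, 26, 39, 78.
Test each divisor d:
57^1 ≡ 57
57^2 ≡ 10
57^3 ≡ 17
57^6 ≡ 52
57^13 ≡ 78
57^26 ≡ 1
Therefore the multiplicative order of 57 modulo 79 is 26.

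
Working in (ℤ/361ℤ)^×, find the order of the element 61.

ord(61) | φ(361) = φ(19^2) = 19·(19−1) = 342 = 2 · 3^2 · 19.
Divisors of 342: 1, 2, 3, 6, 9, 18, 19, 38, 57, 114, 171, 342.
Test each divisor d:
61^1 ≡ 61
61^2 ≡ 111
61^3 ≡ 273
61^6 ≡ 163
61^9 ≡ 96
61^18 ≡ 191
61^19 ≡ 99
61^38 ≡ 54
61^57 ≡ 292
61^114 ≡ 68
61^171 ≡ 1
Hence ord(61) = 171.

171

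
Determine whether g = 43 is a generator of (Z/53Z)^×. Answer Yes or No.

φ(53) = 53 − 1 = 52 = 2^2 · 13.
43 is a primitive root mod 53 iff 43^(φ(53)/q) ≢ 1 for every prime q | φ(53), i.e. q ∈ {2, 13}.
43^26 ≡ 1 (mod 53)  [q = 2: ≡ 1 ✗]
43^4 ≡ 36 (mod 53)  [q = 13: ≢ 1 ✓]
43^26 ≡ 1 shows ord(43) | 26, strictly less than φ(53); not a primitive root.

No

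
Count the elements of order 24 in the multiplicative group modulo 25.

0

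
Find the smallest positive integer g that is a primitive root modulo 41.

6

φ(41) = 41 − 1 = 40 = 2^3 · 5.
Test candidates g = 2, 3, … against the prime factors q ∈ {2, 5} of φ(41): g is a generator iff g^(40/q) ≢ 1 for every such q.
g = 2: 2^20 ≡ 1 — hits 1, so not a primitive root.
g = 3: 3^20 ≡ 40; 3^8 ≡ 1 — hits 1, so not a primitive root.
g = 4: 4^20 ≡ 1 — hits 1, so not a primitive root.
g = 5: 5^20 ≡ 1 — hits 1, so not a primitive root.
g = 6: 6^20 ≡ 40; 6^8 ≡ 10 — none is 1, so 6 is a primitive root.
So 6 is the smallest generator of (Z/41Z)^×.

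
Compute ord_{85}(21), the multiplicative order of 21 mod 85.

4

By Lagrange's theorem, ord_85(21) divides φ(85) = φ(5·17) = (5−1)·(17−1) = 4·16 = 64 = 2^6.
Divisors of 64: 1, 2, 4, 8, 16, 32, 64.
Check 21^d mod 85 for each divisor in increasing order:
21^1 ≡ 21 (mod 85)
21^2 ≡ 16 (mod 85)
21^4 ≡ 1 (mod 85) ✓
Therefore the multiplicative order of 21 modulo 85 is 4.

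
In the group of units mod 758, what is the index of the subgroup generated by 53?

ord(53) | φ(758) = φ(2)·φ(379) = 1·378 = 378 = 2 · 3^3 · 7.
Divisors of 378: 1, 2, 3, 6, 7, 9, 14, 18, 21, 27, 42, 54, 63, 126, 189, 378.
Evaluate successive powers at the divisors of 378:
53^1 ≡ 53 (mod 758)
53^2 ≡ 535 (mod 758)
53^3 ≡ 309 (mod 758)
53^6 ≡ 731 (mod 758)
53^7 ≡ 85 (mod 758)
53^9 ≡ 753 (mod 758)
53^14 ≡ 403 (mod 758)
53^18 ≡ 25 (mod 758)
53^21 ≡ 145 (mod 758)
53^27 ≡ 633 (mod 758)
53^42 ≡ 559 (mod 758)
53^54 ≡ 465 (mod 758)
53^63 ≡ 707 (mod 758)
53^126 ≡ 327 (mod 758)
53^189 ≡ 757 (mod 758)
53^378 ≡ 1 (mod 758) ✓
The order of 53 is 378, so the subgroup it generates has 378 elements.
Index = |(Z/758Z)^×| / |⟨53⟩| = 378 / 378 = 1.

1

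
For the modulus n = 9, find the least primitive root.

2

φ(9) = φ(3^2) = 3·(3−1) = 6 = 2 · 3.
Test candidates g = 2, 3, … against the prime factors q ∈ {2, 3} of φ(9): g is a generator iff g^(6/q) ≢ 1 for every such q.
g = 2: 2^3 ≡ 8; 2^2 ≡ 4 — none is 1, so 2 is a primitive root.
The smallest primitive root modulo 9 is 2.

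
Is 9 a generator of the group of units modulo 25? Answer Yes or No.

No

φ(25) = φ(5^2) = 5·(5−1) = 20 = 2^2 · 5.
An element g generates (Z/25Z)^× iff g^(20/q) ≢ 1 (mod 25) for each prime q ∈ {2, 5}.
9^10 ≡ 1 (mod 25)  [q = 2: ≡ 1 ✗]
9^4 ≡ 11 (mod 25)  [q = 5: ≢ 1 ✓]
Since 9^10 ≡ 1, the order of 9 divides 10 < 20, so 9 is not a primitive root.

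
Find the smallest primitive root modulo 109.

6

φ(109) = 109 − 1 = 108 = 2^2 · 3^3.
g is a primitive root iff g^(108/q) ≢ 1 (mod 109) for each prime q ∈ {2, 3}.
g = 2: 2^54 ≡ 108; 2^36 ≡ 1 — hits 1, so not a primitive root.
g = 3: 3^54 ≡ 1 — hits 1, so not a primitive root.
g = 4: 4^54 ≡ 1 — hits 1, so not a primitive root.
g = 5: 5^54 ≡ 1 — hits 1, so not a primitive root.
g = 6: 6^54 ≡ 108; 6^36 ≡ 63 — none is 1, so 6 is a primitive root.
Hence the least primitive root of 109 is 6.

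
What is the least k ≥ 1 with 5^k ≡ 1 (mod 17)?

16

By Lagrange's theorem, ord_17(5) divides φ(17) = 17 − 1 = 16 = 2^4.
Divisors of 16: 1, 2, 4, 8, 16.
Test each divisor d:
5^1 ≡ 5 (mod 17)
5^2 ≡ 8 (mod 17)
5^4 ≡ 13 (mod 17)
5^8 ≡ 16 (mod 17)
5^16 ≡ 1 (mod 17) ✓
Therefore the multiplicative order of 5 modulo 17 is 16.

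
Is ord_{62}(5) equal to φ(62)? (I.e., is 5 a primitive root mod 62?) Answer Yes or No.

No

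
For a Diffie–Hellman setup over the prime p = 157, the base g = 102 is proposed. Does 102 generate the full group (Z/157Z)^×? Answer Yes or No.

φ(157) = 157 − 1 = 156 = 2^2 · 3 · 13.
It suffices to check that the order of 102 is not a proper divisor of 156: compute 102^(156/q) for q ∈ {2, 3, 13}.
102^78 ≡ 156 (mod 157)  [q = 2: ≢ 1 ✓]
102^52 ≡ 144 (mod 157)  [q = 3: ≢ 1 ✓]
102^12 ≡ 99 (mod 157)  [q = 13: ≢ 1 ✓]
Every test exponent gives a nontrivial residue, hence 102 generates the full group.

Yes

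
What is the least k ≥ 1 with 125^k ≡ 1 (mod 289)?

ord(125) | φ(289) = φ(17^2) = 17·(17−1) = 272 = 2^4 · 17.
Divisors of 272: 1, 2, 4, 8, 16, 17, 34, 68, 136, 272.
Test each divisor d:
125^1 ≡ 125
125^2 ≡ 19
125^4 ≡ 72
125^8 ≡ 271
125^16 ≡ 35
125^17 ≡ 40
125^34 ≡ 155
125^68 ≡ 38
125^136 ≡ 288
125^272 ≡ 1
Hence ord(125) = 272.

272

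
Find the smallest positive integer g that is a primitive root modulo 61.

2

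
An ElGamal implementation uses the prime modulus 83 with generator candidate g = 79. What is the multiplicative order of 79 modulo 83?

Since 79 ∈ (Z/83Z)^×, its order divides φ(83) = 83 − 1 = 82 = 2 · 41.
Divisors of 82: 1, 2, 41, 82.
Check 79^d mod 83 for each divisor in increasing order:
79^1 ≡ 79 (mod 83)
79^2 ≡ 16 (mod 83)
79^41 ≡ 82 (mod 83)
79^82 ≡ 1 (mod 83) ✓
So ord_83(79) = 82.

82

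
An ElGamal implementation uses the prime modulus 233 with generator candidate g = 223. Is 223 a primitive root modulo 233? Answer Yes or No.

φ(233) = 233 − 1 = 232 = 2^3 · 29.
It suffices to check that the order of 223 is not a proper divisor of 232: compute 223^(232/q) for q ∈ {2, 29}.
223^116 ≡ 232 (mod 233)  [q = 2: ≢ 1 ✓]
223^8 ≡ 128 (mod 233)  [q = 29: ≢ 1 ✓]
None equal 1, so ord_233(223) = 232: 223 is a primitive root.

Yes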